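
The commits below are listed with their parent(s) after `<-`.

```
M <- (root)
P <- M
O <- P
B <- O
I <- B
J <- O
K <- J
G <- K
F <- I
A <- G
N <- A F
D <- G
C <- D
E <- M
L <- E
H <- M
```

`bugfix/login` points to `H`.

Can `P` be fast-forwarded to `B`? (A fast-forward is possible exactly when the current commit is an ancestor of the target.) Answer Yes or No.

Yes

A fast-forward from P to B is possible iff P is an ancestor of B.
Ancestors of B: {B, M, O, P}.
P is among them, so fast-forward is possible.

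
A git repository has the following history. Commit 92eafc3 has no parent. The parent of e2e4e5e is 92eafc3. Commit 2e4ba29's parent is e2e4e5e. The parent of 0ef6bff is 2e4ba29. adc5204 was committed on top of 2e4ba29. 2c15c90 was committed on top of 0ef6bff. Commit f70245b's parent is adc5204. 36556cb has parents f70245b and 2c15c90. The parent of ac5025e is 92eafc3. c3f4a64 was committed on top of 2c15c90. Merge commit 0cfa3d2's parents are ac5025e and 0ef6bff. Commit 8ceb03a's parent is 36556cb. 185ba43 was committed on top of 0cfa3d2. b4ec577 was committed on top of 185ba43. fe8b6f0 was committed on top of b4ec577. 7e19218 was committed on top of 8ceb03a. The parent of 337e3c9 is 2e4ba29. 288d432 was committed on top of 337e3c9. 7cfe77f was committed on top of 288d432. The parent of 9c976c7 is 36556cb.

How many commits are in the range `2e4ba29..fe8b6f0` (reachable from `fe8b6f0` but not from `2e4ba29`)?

6

Reachable from fe8b6f0: {0cfa3d2, 0ef6bff, 185ba43, 2e4ba29, 92eafc3, ac5025e, b4ec577, e2e4e5e, fe8b6f0}.
Reachable from 2e4ba29: {2e4ba29, 92eafc3, e2e4e5e}.
In fe8b6f0's history but not 2e4ba29's: {0cfa3d2, 0ef6bff, 185ba43, ac5025e, b4ec577, fe8b6f0} — 6 commits.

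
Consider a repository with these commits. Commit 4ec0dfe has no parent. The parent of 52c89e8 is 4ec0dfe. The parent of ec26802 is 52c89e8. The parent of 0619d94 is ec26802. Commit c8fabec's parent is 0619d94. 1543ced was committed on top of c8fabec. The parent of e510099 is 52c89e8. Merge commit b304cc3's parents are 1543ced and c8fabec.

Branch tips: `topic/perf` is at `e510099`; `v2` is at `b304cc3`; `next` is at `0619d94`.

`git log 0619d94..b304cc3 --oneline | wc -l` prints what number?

3

Reachable from b304cc3: {0619d94, 1543ced, 4ec0dfe, 52c89e8, b304cc3, c8fabec, ec26802}.
Reachable from 0619d94: {0619d94, 4ec0dfe, 52c89e8, ec26802}.
In b304cc3's history but not 0619d94's: {1543ced, b304cc3, c8fabec} — 3 commits.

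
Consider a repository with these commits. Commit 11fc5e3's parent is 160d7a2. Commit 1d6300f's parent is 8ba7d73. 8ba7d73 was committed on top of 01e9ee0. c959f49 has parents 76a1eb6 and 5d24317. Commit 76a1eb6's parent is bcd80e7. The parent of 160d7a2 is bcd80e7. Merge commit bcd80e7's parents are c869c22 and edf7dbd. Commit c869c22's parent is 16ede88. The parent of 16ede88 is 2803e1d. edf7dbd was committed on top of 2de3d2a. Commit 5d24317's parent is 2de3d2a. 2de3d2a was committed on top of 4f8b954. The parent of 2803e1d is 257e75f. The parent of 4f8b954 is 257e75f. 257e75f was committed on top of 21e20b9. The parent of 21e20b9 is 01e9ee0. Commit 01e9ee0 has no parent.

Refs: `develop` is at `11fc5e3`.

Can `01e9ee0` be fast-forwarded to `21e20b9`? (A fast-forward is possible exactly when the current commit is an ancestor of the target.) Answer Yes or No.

Yes

A fast-forward from 01e9ee0 to 21e20b9 is possible iff 01e9ee0 is an ancestor of 21e20b9.
Ancestors of 21e20b9: {01e9ee0, 21e20b9}.
01e9ee0 is among them, so fast-forward is possible.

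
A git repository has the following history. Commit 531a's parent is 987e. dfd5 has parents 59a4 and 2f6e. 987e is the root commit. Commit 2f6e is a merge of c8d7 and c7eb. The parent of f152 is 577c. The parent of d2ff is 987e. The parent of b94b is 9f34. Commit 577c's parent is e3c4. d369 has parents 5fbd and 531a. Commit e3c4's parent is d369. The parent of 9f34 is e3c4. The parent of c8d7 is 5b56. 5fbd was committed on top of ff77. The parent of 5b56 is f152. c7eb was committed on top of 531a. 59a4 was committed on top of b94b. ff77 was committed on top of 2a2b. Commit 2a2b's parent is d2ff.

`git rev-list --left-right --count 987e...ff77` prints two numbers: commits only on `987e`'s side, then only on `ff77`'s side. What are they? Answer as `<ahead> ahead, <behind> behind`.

Reachable from 987e: {987e}.
Reachable from ff77: {2a2b, 987e, d2ff, ff77}.
Only in 987e's history (ahead): {} — 0.
Only in ff77's history (behind): {2a2b, d2ff, ff77} — 3.

0 ahead, 3 behind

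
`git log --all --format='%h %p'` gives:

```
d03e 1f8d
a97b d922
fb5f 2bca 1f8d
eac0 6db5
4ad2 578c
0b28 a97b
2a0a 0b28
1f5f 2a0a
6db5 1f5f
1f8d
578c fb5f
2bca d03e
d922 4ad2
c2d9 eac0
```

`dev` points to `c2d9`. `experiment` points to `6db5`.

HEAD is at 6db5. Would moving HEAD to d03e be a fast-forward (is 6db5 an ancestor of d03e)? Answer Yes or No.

No

A fast-forward from 6db5 to d03e is possible iff 6db5 is an ancestor of d03e.
Ancestors of d03e: {1f8d, d03e}.
6db5 is not among them, so fast-forward is not possible.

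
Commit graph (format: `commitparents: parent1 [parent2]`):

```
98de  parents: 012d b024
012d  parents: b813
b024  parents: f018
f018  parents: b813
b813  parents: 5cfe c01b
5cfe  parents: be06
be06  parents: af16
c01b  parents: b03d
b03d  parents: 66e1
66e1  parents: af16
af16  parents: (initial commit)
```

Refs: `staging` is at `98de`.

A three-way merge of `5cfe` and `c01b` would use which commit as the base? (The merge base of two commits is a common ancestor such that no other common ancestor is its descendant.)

Ancestors of 5cfe: {5cfe, af16, be06}.
Ancestors of c01b: {66e1, af16, b03d, c01b}.
Common ancestors: {af16}.
The only common ancestor is af16, so it is the merge base.

af16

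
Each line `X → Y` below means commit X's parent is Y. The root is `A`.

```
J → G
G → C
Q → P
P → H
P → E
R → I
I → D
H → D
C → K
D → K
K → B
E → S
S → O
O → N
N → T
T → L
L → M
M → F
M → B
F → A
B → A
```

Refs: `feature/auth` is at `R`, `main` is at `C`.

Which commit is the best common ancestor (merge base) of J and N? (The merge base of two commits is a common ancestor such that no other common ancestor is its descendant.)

Ancestors of J: {A, B, C, G, J, K}.
Ancestors of N: {A, B, F, L, M, N, T}.
Common ancestors: {A, B}.
Among these, B is not an ancestor of any other common ancestor — it is the merge base.

B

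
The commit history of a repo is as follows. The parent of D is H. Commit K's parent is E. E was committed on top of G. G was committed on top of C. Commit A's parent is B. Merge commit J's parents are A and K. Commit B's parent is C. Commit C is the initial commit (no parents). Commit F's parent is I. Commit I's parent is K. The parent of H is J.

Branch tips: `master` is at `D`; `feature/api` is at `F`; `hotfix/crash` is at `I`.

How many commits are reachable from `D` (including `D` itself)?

9

Walking parent pointers from D: reachable set = {A, B, C, D, E, G, H, J, K}.
That is 9 commits.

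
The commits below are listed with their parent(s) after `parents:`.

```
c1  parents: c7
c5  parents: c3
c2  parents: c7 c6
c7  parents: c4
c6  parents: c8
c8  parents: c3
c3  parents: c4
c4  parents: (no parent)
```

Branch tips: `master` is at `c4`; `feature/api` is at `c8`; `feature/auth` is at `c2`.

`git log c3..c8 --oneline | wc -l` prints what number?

1

Reachable from c8: {c3, c4, c8}.
Reachable from c3: {c3, c4}.
In c8's history but not c3's: {c8} — 1 commit.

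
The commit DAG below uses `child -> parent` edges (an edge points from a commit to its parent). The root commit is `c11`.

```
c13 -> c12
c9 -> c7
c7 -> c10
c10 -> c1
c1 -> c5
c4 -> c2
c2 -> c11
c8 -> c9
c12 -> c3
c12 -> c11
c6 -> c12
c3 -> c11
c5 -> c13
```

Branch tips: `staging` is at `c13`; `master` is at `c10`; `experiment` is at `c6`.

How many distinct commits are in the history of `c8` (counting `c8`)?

Walking parent pointers from c8: reachable set = {c1, c10, c11, c12, c13, c3, c5, c7, c8, c9}.
That is 10 commits.

10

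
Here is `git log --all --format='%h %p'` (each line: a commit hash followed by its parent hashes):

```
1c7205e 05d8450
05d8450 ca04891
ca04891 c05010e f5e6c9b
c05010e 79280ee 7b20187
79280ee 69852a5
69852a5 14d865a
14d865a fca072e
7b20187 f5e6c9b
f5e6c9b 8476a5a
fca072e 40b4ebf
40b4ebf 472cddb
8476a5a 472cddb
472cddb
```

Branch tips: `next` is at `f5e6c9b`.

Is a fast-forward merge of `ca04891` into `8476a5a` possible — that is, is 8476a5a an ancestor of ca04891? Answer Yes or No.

A fast-forward from 8476a5a to ca04891 is possible iff 8476a5a is an ancestor of ca04891.
Ancestors of ca04891: {14d865a, 40b4ebf, 472cddb, 69852a5, 79280ee, 7b20187, 8476a5a, c05010e, ca04891, f5e6c9b, fca072e}.
8476a5a is among them, so fast-forward is possible.

Yes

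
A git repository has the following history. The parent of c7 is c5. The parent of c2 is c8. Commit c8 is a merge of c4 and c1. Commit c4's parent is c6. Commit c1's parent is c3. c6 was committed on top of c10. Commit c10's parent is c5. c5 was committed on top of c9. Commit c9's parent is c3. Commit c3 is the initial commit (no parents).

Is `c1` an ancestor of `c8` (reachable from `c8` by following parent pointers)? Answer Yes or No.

Ancestors of c8 (commits reachable by following parents): {c1, c10, c3, c4, c5, c6, c8, c9}.
c1 is in that set, so it is an ancestor of c8.

Yes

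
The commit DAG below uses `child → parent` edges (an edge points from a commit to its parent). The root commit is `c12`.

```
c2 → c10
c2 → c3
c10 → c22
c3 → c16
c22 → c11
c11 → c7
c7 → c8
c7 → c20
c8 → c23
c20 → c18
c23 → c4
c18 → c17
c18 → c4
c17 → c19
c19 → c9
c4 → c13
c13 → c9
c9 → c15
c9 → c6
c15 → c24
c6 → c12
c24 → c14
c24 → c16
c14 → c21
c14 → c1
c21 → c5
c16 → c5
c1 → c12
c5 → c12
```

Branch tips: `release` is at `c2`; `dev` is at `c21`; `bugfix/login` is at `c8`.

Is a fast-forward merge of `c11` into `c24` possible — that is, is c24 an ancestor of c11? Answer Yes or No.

Yes

A fast-forward from c24 to c11 is possible iff c24 is an ancestor of c11.
Ancestors of c11: {c1, c11, c12, c13, c14, c15, c16, c17, c18, c19, c20, c21, c23, c24, c4, c5, c6, c7, c8, c9}.
c24 is among them, so fast-forward is possible.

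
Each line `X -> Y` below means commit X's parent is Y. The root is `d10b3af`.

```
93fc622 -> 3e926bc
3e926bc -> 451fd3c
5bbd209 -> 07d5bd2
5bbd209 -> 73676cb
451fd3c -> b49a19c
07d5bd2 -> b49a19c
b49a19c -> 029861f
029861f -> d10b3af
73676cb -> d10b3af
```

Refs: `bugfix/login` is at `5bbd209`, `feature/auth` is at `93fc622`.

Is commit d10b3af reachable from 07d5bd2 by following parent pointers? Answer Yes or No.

Ancestors of 07d5bd2 (commits reachable by following parents): {029861f, 07d5bd2, b49a19c, d10b3af}.
d10b3af is in that set, so it is an ancestor of 07d5bd2.

Yes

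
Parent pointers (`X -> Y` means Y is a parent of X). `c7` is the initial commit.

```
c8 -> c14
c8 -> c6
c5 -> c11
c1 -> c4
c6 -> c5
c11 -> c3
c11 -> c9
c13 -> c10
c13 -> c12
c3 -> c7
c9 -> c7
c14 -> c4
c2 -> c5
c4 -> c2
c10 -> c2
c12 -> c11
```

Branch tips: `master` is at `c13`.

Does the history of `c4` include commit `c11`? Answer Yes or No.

Ancestors of c4 (commits reachable by following parents): {c11, c2, c3, c4, c5, c7, c9}.
c11 is in that set, so it is an ancestor of c4.

Yes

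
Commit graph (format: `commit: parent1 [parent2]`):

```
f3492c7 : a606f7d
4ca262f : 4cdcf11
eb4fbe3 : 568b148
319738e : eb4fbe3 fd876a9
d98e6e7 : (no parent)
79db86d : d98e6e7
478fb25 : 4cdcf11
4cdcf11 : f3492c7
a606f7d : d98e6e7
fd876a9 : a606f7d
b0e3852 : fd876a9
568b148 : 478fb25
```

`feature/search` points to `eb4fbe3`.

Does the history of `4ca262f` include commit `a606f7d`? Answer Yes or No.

Yes

Ancestors of 4ca262f (commits reachable by following parents): {4ca262f, 4cdcf11, a606f7d, d98e6e7, f3492c7}.
a606f7d is in that set, so it is an ancestor of 4ca262f.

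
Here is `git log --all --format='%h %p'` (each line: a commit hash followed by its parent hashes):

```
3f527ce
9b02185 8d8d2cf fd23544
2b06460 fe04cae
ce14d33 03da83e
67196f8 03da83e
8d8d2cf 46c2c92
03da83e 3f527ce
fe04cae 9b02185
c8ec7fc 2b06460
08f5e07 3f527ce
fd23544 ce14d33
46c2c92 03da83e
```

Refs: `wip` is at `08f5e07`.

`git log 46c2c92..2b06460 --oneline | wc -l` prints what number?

6

Reachable from 2b06460: {03da83e, 2b06460, 3f527ce, 46c2c92, 8d8d2cf, 9b02185, ce14d33, fd23544, fe04cae}.
Reachable from 46c2c92: {03da83e, 3f527ce, 46c2c92}.
In 2b06460's history but not 46c2c92's: {2b06460, 8d8d2cf, 9b02185, ce14d33, fd23544, fe04cae} — 6 commits.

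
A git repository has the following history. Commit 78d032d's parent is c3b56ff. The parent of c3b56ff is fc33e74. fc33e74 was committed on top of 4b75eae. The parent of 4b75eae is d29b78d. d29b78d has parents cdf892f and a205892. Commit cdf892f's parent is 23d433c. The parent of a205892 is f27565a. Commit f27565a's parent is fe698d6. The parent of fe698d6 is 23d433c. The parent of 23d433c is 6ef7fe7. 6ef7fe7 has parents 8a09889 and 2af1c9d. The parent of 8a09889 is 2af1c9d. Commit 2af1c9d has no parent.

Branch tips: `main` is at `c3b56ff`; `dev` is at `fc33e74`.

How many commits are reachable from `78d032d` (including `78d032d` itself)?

13

Walking parent pointers from 78d032d: reachable set = {23d433c, 2af1c9d, 4b75eae, 6ef7fe7, 78d032d, 8a09889, a205892, c3b56ff, cdf892f, d29b78d, f27565a, fc33e74, fe698d6}.
That is 13 commits.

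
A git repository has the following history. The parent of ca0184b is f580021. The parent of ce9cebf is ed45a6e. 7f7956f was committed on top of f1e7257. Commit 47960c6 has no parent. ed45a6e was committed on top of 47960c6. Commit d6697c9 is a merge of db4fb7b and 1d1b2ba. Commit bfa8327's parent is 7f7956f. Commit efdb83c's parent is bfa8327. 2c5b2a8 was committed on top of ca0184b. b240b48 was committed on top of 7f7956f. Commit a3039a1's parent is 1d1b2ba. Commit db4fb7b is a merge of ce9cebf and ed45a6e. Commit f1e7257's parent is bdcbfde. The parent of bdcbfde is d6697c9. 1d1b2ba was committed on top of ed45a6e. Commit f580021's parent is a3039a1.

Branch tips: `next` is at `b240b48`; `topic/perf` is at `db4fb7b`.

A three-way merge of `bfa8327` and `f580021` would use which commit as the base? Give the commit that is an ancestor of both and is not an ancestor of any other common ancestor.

1d1b2ba

Ancestors of bfa8327: {1d1b2ba, 47960c6, 7f7956f, bdcbfde, bfa8327, ce9cebf, d6697c9, db4fb7b, ed45a6e, f1e7257}.
Ancestors of f580021: {1d1b2ba, 47960c6, a3039a1, ed45a6e, f580021}.
Common ancestors: {1d1b2ba, 47960c6, ed45a6e}.
Among these, 1d1b2ba is not an ancestor of any other common ancestor — it is the merge base.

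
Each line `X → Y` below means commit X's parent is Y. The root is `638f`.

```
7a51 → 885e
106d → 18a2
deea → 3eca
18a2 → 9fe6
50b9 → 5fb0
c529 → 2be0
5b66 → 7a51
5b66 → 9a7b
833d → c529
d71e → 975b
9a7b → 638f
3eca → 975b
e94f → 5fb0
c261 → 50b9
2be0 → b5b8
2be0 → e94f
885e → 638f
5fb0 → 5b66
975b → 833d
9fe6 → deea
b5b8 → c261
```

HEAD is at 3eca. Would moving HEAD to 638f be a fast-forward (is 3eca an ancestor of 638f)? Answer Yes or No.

A fast-forward from 3eca to 638f is possible iff 3eca is an ancestor of 638f.
Ancestors of 638f: {638f}.
3eca is not among them, so fast-forward is not possible.

No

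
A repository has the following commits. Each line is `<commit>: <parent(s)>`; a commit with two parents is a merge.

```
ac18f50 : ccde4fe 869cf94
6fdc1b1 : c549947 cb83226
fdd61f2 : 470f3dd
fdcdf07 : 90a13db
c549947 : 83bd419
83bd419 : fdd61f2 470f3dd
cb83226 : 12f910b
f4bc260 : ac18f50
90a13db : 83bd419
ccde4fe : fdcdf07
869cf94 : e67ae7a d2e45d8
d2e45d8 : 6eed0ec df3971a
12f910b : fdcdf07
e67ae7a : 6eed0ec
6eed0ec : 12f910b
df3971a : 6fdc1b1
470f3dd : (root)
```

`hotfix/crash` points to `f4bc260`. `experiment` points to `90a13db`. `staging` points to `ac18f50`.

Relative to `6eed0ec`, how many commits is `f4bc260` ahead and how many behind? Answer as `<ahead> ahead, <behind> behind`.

10 ahead, 0 behind

Reachable from f4bc260: {12f910b, 470f3dd, 6eed0ec, 6fdc1b1, 83bd419, 869cf94, 90a13db, ac18f50, c549947, cb83226, ccde4fe, d2e45d8, df3971a, e67ae7a, f4bc260, fdcdf07, fdd61f2}.
Reachable from 6eed0ec: {12f910b, 470f3dd, 6eed0ec, 83bd419, 90a13db, fdcdf07, fdd61f2}.
Only in f4bc260's history (ahead): {6fdc1b1, 869cf94, ac18f50, c549947, cb83226, ccde4fe, d2e45d8, df3971a, e67ae7a, f4bc260} — 10.
Only in 6eed0ec's history (behind): {} — 0.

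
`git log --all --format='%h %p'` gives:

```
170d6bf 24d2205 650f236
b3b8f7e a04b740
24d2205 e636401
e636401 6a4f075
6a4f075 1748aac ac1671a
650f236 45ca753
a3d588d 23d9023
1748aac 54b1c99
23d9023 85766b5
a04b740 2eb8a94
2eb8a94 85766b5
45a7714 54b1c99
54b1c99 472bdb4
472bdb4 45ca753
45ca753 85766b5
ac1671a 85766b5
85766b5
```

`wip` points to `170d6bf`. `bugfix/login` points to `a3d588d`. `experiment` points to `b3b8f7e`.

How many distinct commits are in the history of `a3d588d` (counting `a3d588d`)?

Walking parent pointers from a3d588d: reachable set = {23d9023, 85766b5, a3d588d}.
That is 3 commits.

3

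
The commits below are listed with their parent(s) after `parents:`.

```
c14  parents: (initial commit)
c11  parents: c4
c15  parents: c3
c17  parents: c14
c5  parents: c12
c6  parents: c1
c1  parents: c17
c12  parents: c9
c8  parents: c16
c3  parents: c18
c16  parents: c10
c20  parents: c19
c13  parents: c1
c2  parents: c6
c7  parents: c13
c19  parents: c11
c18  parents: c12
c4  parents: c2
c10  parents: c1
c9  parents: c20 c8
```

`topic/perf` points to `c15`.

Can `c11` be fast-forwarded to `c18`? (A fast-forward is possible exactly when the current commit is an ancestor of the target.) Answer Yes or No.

Yes

A fast-forward from c11 to c18 is possible iff c11 is an ancestor of c18.
Ancestors of c18: {c1, c10, c11, c12, c14, c16, c17, c18, c19, c2, c20, c4, c6, c8, c9}.
c11 is among them, so fast-forward is possible.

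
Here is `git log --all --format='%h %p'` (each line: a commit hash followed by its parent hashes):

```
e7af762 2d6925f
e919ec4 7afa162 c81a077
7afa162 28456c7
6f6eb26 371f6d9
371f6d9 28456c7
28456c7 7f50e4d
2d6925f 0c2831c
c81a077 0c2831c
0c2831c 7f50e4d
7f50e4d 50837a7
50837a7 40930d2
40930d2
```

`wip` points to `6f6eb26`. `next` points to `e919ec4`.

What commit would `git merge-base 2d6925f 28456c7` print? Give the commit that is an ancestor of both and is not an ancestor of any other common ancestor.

Ancestors of 2d6925f: {0c2831c, 2d6925f, 40930d2, 50837a7, 7f50e4d}.
Ancestors of 28456c7: {28456c7, 40930d2, 50837a7, 7f50e4d}.
Common ancestors: {40930d2, 50837a7, 7f50e4d}.
Among these, 7f50e4d is not an ancestor of any other common ancestor — it is the merge base.

7f50e4d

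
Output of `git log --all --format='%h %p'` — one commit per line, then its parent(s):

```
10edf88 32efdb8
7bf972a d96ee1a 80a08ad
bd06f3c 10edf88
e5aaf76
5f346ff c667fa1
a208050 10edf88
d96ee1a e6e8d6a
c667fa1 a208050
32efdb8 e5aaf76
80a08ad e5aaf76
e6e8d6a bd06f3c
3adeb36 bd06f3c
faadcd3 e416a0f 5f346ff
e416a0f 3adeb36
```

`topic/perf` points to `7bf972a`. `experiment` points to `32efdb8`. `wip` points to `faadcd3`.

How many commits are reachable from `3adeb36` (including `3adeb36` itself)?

5

Walking parent pointers from 3adeb36: reachable set = {10edf88, 32efdb8, 3adeb36, bd06f3c, e5aaf76}.
That is 5 commits.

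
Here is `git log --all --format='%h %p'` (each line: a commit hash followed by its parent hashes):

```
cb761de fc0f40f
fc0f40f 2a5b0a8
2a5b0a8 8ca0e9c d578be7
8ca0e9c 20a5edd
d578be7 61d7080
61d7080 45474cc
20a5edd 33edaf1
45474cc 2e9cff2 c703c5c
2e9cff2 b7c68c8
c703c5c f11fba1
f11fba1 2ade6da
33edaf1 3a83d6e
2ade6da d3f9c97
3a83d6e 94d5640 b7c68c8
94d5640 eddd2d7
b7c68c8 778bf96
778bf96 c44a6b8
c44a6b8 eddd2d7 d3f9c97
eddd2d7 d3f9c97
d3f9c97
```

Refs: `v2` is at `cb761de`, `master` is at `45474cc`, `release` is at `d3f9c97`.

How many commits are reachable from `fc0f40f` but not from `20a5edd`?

10

Reachable from fc0f40f: {20a5edd, 2a5b0a8, 2ade6da, 2e9cff2, 33edaf1, 3a83d6e, 45474cc, 61d7080, 778bf96, 8ca0e9c, 94d5640, b7c68c8, c44a6b8, c703c5c, d3f9c97, d578be7, eddd2d7, f11fba1, fc0f40f}.
Reachable from 20a5edd: {20a5edd, 33edaf1, 3a83d6e, 778bf96, 94d5640, b7c68c8, c44a6b8, d3f9c97, eddd2d7}.
In fc0f40f's history but not 20a5edd's: {2a5b0a8, 2ade6da, 2e9cff2, 45474cc, 61d7080, 8ca0e9c, c703c5c, d578be7, f11fba1, fc0f40f} — 10 commits.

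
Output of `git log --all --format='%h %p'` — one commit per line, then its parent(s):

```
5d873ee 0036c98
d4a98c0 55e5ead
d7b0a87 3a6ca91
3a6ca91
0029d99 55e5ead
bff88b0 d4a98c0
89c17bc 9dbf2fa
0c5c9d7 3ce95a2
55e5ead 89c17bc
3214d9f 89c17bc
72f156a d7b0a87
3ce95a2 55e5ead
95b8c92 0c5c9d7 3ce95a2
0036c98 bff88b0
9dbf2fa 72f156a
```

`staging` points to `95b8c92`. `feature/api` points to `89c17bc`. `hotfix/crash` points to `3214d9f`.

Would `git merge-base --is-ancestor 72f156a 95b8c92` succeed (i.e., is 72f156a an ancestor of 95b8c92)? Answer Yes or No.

Ancestors of 95b8c92 (commits reachable by following parents): {0c5c9d7, 3a6ca91, 3ce95a2, 55e5ead, 72f156a, 89c17bc, 95b8c92, 9dbf2fa, d7b0a87}.
72f156a is in that set, so it is an ancestor of 95b8c92.

Yes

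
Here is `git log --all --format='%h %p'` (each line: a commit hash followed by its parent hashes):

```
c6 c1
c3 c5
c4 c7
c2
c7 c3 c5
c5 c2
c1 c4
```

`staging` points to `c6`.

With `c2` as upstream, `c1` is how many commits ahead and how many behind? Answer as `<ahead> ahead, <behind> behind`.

Reachable from c1: {c1, c2, c3, c4, c5, c7}.
Reachable from c2: {c2}.
Only in c1's history (ahead): {c1, c3, c4, c5, c7} — 5.
Only in c2's history (behind): {} — 0.

5 ahead, 0 behind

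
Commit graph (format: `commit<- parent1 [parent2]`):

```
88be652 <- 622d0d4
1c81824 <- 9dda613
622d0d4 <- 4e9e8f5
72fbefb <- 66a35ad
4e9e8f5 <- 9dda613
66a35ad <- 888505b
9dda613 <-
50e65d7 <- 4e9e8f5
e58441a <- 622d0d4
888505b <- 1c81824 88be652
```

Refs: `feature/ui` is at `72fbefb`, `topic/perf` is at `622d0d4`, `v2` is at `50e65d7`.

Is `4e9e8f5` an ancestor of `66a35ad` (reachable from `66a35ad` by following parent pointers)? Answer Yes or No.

Ancestors of 66a35ad (commits reachable by following parents): {1c81824, 4e9e8f5, 622d0d4, 66a35ad, 888505b, 88be652, 9dda613}.
4e9e8f5 is in that set, so it is an ancestor of 66a35ad.

Yes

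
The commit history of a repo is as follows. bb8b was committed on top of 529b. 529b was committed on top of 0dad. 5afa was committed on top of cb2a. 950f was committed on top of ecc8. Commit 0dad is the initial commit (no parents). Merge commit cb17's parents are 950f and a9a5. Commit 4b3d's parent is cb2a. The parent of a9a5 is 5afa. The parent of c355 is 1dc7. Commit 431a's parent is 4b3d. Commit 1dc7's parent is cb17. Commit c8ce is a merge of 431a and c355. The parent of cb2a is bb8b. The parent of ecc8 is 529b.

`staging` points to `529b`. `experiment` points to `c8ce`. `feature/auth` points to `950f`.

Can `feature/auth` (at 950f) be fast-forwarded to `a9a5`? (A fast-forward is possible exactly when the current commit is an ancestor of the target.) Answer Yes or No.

A fast-forward from 950f to a9a5 is possible iff 950f is an ancestor of a9a5.
Ancestors of a9a5: {0dad, 529b, 5afa, a9a5, bb8b, cb2a}.
950f is not among them, so fast-forward is not possible.

No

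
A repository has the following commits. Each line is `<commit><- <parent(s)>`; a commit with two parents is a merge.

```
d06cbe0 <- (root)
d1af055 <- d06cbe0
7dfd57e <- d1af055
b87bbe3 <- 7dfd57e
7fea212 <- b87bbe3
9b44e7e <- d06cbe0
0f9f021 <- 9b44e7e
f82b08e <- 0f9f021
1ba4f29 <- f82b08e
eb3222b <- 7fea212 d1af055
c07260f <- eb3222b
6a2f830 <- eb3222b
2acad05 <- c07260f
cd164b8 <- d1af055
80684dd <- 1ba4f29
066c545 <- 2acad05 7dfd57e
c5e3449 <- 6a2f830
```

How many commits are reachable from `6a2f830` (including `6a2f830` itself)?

7

Walking parent pointers from 6a2f830: reachable set = {6a2f830, 7dfd57e, 7fea212, b87bbe3, d06cbe0, d1af055, eb3222b}.
That is 7 commits.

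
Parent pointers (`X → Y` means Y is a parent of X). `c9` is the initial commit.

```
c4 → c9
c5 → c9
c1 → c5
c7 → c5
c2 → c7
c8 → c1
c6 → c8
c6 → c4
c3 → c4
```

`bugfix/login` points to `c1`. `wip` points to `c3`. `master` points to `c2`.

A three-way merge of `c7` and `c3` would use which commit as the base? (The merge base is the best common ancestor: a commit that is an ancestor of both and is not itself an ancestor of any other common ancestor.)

c9

Ancestors of c7: {c5, c7, c9}.
Ancestors of c3: {c3, c4, c9}.
Common ancestors: {c9}.
The only common ancestor is c9, so it is the merge base.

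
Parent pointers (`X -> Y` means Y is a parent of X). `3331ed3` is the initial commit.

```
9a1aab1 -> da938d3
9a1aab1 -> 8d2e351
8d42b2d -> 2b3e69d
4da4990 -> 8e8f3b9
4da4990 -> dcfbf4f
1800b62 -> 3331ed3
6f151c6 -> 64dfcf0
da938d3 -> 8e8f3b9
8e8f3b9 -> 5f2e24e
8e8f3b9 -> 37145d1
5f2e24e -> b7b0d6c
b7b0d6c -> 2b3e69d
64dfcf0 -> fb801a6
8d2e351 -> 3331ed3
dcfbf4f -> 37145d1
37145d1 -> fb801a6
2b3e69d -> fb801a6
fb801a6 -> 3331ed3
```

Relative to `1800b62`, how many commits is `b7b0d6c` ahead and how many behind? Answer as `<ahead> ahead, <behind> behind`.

Reachable from b7b0d6c: {2b3e69d, 3331ed3, b7b0d6c, fb801a6}.
Reachable from 1800b62: {1800b62, 3331ed3}.
Only in b7b0d6c's history (ahead): {2b3e69d, b7b0d6c, fb801a6} — 3.
Only in 1800b62's history (behind): {1800b62} — 1.

3 ahead, 1 behind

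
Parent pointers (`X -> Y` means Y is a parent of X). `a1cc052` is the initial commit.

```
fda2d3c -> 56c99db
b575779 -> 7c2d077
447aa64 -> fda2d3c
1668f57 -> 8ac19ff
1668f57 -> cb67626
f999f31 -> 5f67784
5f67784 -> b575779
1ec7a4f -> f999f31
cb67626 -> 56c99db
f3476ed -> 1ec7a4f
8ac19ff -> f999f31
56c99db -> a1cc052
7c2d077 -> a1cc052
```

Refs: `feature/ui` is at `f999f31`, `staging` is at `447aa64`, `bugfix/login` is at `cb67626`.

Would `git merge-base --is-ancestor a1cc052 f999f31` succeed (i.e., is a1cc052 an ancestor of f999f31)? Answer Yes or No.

Ancestors of f999f31 (commits reachable by following parents): {5f67784, 7c2d077, a1cc052, b575779, f999f31}.
a1cc052 is in that set, so it is an ancestor of f999f31.

Yes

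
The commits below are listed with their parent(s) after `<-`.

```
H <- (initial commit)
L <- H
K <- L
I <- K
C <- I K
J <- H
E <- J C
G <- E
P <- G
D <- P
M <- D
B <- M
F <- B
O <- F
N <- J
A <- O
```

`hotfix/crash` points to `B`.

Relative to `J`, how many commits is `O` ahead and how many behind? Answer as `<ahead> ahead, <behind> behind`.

12 ahead, 0 behind

Reachable from O: {B, C, D, E, F, G, H, I, J, K, L, M, O, P}.
Reachable from J: {H, J}.
Only in O's history (ahead): {B, C, D, E, F, G, I, K, L, M, O, P} — 12.
Only in J's history (behind): {} — 0.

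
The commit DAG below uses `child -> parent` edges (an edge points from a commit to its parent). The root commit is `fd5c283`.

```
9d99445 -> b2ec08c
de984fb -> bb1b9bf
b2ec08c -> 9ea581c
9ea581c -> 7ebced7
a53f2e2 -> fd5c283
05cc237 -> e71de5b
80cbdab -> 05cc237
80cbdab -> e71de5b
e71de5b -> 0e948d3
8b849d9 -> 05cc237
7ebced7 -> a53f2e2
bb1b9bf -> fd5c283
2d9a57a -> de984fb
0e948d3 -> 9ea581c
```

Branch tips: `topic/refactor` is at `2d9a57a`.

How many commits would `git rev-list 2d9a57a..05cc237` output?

Reachable from 05cc237: {05cc237, 0e948d3, 7ebced7, 9ea581c, a53f2e2, e71de5b, fd5c283}.
Reachable from 2d9a57a: {2d9a57a, bb1b9bf, de984fb, fd5c283}.
In 05cc237's history but not 2d9a57a's: {05cc237, 0e948d3, 7ebced7, 9ea581c, a53f2e2, e71de5b} — 6 commits.

6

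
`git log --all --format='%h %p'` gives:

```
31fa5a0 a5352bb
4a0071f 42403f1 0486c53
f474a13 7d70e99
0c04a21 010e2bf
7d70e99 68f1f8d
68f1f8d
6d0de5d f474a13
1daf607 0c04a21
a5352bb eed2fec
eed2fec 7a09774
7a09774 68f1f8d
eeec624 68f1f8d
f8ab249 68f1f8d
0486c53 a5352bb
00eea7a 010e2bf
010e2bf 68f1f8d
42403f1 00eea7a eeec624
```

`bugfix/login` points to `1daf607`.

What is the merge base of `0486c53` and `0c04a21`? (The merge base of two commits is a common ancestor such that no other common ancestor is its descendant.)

Ancestors of 0486c53: {0486c53, 68f1f8d, 7a09774, a5352bb, eed2fec}.
Ancestors of 0c04a21: {010e2bf, 0c04a21, 68f1f8d}.
Common ancestors: {68f1f8d}.
The only common ancestor is 68f1f8d, so it is the merge base.

68f1f8d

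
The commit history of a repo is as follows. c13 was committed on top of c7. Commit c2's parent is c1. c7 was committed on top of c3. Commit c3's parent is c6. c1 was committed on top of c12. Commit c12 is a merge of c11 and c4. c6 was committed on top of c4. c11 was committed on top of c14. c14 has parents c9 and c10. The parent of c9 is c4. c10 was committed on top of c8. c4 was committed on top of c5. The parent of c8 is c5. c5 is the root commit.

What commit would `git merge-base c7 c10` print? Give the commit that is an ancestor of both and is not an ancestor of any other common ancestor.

Ancestors of c7: {c3, c4, c5, c6, c7}.
Ancestors of c10: {c10, c5, c8}.
Common ancestors: {c5}.
The only common ancestor is c5, so it is the merge base.

c5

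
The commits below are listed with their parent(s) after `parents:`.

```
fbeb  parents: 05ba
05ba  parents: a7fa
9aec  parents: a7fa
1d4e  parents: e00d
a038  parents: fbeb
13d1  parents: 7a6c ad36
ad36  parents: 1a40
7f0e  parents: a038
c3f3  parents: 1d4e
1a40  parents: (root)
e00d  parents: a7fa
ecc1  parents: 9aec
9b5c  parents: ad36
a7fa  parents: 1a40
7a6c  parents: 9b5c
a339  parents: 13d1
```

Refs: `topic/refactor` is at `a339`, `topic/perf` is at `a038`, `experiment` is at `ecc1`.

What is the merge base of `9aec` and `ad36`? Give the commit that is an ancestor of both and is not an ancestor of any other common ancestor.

1a40

Ancestors of 9aec: {1a40, 9aec, a7fa}.
Ancestors of ad36: {1a40, ad36}.
Common ancestors: {1a40}.
The only common ancestor is 1a40, so it is the merge base.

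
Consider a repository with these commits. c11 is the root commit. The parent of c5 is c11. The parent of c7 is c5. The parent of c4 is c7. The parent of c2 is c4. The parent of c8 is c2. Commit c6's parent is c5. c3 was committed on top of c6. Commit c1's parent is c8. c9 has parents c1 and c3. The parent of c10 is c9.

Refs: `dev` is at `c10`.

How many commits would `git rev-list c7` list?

Walking parent pointers from c7: reachable set = {c11, c5, c7}.
That is 3 commits.

3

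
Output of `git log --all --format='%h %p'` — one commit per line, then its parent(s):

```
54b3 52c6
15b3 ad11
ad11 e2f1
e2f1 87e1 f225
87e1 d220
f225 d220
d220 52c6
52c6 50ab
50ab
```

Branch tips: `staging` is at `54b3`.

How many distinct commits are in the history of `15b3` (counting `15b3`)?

8

Walking parent pointers from 15b3: reachable set = {15b3, 50ab, 52c6, 87e1, ad11, d220, e2f1, f225}.
That is 8 commits.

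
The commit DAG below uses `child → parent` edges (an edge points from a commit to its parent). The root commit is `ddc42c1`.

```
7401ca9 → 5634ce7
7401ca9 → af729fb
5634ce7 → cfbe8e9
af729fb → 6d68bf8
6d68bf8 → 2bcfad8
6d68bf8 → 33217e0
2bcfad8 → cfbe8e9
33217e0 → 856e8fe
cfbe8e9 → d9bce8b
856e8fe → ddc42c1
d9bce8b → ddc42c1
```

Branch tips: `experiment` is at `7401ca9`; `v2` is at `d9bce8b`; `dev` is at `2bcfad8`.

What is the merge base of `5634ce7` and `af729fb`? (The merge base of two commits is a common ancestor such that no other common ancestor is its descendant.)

Ancestors of 5634ce7: {5634ce7, cfbe8e9, d9bce8b, ddc42c1}.
Ancestors of af729fb: {2bcfad8, 33217e0, 6d68bf8, 856e8fe, af729fb, cfbe8e9, d9bce8b, ddc42c1}.
Common ancestors: {cfbe8e9, d9bce8b, ddc42c1}.
Among these, cfbe8e9 is not an ancestor of any other common ancestor — it is the merge base.

cfbe8e9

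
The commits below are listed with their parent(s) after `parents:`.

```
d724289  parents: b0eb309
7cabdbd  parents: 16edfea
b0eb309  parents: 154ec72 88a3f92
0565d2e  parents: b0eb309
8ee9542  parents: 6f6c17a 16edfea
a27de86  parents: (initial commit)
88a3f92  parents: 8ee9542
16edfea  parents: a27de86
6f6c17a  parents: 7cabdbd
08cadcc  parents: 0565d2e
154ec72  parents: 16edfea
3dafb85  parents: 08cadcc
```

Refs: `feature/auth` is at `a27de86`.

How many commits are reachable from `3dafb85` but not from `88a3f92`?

Reachable from 3dafb85: {0565d2e, 08cadcc, 154ec72, 16edfea, 3dafb85, 6f6c17a, 7cabdbd, 88a3f92, 8ee9542, a27de86, b0eb309}.
Reachable from 88a3f92: {16edfea, 6f6c17a, 7cabdbd, 88a3f92, 8ee9542, a27de86}.
In 3dafb85's history but not 88a3f92's: {0565d2e, 08cadcc, 154ec72, 3dafb85, b0eb309} — 5 commits.

5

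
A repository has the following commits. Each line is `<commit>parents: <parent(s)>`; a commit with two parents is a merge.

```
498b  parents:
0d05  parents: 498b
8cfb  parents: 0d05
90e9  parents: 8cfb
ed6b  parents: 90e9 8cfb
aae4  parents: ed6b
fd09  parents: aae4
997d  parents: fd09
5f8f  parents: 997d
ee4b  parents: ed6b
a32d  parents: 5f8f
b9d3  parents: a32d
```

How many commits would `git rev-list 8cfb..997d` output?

Reachable from 997d: {0d05, 498b, 8cfb, 90e9, 997d, aae4, ed6b, fd09}.
Reachable from 8cfb: {0d05, 498b, 8cfb}.
In 997d's history but not 8cfb's: {90e9, 997d, aae4, ed6b, fd09} — 5 commits.

5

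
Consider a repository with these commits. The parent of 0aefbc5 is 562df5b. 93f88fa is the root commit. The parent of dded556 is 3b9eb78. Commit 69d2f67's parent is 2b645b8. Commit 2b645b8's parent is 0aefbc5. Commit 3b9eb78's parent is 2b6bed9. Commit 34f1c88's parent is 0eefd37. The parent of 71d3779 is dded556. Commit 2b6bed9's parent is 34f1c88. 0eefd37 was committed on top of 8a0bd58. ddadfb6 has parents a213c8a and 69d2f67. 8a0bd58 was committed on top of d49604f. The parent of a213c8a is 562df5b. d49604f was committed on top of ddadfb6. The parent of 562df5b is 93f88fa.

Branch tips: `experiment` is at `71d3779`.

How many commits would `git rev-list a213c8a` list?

3

Walking parent pointers from a213c8a: reachable set = {562df5b, 93f88fa, a213c8a}.
That is 3 commits.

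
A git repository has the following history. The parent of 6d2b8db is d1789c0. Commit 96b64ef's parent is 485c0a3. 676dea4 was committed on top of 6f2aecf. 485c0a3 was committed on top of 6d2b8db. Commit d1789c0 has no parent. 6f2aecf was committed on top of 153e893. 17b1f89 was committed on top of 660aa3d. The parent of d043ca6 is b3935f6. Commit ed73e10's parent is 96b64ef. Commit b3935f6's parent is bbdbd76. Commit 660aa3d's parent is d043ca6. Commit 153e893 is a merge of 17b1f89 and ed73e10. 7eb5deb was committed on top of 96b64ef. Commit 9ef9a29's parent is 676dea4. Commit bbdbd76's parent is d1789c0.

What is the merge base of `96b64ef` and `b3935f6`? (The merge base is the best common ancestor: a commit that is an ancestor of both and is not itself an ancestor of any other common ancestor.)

Ancestors of 96b64ef: {485c0a3, 6d2b8db, 96b64ef, d1789c0}.
Ancestors of b3935f6: {b3935f6, bbdbd76, d1789c0}.
Common ancestors: {d1789c0}.
The only common ancestor is d1789c0, so it is the merge base.

d1789c0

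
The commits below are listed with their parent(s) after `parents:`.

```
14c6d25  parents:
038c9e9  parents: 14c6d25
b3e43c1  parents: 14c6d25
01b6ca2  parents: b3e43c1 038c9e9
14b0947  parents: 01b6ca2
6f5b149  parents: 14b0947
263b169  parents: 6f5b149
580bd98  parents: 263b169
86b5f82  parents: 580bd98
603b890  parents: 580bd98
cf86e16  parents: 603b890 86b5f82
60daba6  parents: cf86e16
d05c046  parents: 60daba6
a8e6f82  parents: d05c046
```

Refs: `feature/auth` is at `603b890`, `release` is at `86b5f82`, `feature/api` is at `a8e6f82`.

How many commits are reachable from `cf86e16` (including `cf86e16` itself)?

Walking parent pointers from cf86e16: reachable set = {01b6ca2, 038c9e9, 14b0947, 14c6d25, 263b169, 580bd98, 603b890, 6f5b149, 86b5f82, b3e43c1, cf86e16}.
That is 11 commits.

11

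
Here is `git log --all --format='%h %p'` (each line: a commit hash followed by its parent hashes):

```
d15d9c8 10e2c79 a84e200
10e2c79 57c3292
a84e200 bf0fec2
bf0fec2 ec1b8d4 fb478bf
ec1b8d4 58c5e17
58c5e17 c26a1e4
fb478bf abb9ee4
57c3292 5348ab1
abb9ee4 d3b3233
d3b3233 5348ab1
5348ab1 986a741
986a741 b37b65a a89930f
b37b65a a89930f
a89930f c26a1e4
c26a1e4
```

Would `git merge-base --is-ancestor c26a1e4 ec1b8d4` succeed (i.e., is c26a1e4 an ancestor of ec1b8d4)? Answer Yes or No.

Yes

Ancestors of ec1b8d4 (commits reachable by following parents): {58c5e17, c26a1e4, ec1b8d4}.
c26a1e4 is in that set, so it is an ancestor of ec1b8d4.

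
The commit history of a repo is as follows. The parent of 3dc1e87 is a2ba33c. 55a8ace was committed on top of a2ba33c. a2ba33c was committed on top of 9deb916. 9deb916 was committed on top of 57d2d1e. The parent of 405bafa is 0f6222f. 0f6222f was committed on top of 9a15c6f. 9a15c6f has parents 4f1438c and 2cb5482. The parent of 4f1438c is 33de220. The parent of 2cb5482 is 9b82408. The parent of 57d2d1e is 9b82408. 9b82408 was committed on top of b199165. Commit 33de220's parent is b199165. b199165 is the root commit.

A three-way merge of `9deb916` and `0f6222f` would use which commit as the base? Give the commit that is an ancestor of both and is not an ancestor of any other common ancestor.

Ancestors of 9deb916: {57d2d1e, 9b82408, 9deb916, b199165}.
Ancestors of 0f6222f: {0f6222f, 2cb5482, 33de220, 4f1438c, 9a15c6f, 9b82408, b199165}.
Common ancestors: {9b82408, b199165}.
Among these, 9b82408 is not an ancestor of any other common ancestor — it is the merge base.

9b82408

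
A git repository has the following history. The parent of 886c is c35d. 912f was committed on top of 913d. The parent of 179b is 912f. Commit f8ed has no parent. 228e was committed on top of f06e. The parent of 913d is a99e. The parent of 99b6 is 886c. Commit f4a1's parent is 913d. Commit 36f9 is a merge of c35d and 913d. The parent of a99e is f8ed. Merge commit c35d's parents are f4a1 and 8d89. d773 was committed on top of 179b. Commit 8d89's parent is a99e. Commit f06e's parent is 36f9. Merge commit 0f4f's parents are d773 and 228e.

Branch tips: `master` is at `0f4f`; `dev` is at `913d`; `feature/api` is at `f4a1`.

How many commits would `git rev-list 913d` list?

Walking parent pointers from 913d: reachable set = {913d, a99e, f8ed}.
That is 3 commits.

3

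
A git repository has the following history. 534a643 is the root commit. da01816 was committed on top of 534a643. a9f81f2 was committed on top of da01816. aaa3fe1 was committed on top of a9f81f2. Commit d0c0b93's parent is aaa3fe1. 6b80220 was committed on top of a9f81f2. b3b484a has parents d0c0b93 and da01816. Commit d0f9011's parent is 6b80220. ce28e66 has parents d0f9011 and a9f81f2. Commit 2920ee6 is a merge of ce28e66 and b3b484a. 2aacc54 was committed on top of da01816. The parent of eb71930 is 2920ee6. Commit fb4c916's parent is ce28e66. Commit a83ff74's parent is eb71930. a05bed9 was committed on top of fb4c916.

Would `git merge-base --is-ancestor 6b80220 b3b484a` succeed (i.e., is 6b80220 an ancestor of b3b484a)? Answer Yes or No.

No

Ancestors of b3b484a: {534a643, a9f81f2, aaa3fe1, b3b484a, d0c0b93, da01816}.
6b80220 is not in that set, so it is not an ancestor of b3b484a.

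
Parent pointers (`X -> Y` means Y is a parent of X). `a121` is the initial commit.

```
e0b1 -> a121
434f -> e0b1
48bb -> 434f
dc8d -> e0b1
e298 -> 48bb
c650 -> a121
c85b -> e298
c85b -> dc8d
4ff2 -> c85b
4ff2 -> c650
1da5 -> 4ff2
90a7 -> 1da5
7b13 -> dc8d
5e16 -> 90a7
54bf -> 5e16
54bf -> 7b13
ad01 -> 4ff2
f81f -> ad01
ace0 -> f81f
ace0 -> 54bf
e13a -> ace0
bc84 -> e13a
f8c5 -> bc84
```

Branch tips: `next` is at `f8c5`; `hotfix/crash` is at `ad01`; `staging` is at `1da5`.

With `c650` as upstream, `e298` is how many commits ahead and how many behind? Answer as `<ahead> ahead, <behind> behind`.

Reachable from e298: {434f, 48bb, a121, e0b1, e298}.
Reachable from c650: {a121, c650}.
Only in e298's history (ahead): {434f, 48bb, e0b1, e298} — 4.
Only in c650's history (behind): {c650} — 1.

4 ahead, 1 behind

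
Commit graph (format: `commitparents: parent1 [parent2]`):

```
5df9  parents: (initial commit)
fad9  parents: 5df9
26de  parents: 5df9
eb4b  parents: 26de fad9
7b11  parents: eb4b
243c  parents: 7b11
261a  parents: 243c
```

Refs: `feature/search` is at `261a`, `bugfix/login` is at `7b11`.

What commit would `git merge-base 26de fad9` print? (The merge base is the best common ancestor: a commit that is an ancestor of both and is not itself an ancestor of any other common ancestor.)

5df9

Ancestors of 26de: {26de, 5df9}.
Ancestors of fad9: {5df9, fad9}.
Common ancestors: {5df9}.
The only common ancestor is 5df9, so it is the merge base.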